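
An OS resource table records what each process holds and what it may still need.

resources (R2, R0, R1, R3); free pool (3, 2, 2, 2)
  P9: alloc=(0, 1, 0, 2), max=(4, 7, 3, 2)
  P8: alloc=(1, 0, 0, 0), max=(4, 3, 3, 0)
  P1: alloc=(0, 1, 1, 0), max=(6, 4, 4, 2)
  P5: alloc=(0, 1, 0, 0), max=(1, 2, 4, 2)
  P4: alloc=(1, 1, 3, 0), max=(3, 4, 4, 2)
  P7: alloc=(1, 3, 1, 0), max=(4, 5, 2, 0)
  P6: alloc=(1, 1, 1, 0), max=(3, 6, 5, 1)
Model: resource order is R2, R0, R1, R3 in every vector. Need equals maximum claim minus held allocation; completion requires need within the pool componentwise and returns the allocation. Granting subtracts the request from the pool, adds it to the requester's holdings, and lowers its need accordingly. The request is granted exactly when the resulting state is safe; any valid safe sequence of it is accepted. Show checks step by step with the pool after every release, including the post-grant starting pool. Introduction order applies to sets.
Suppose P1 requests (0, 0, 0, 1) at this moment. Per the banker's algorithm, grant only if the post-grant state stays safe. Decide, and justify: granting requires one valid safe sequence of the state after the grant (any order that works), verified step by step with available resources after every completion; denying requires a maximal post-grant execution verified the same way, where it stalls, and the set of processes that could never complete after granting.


DENY: after the grant no complete ordering would exist.
Key observation: after P7, P8 the pool peaks at (5, 5, 3, 1), and each blocked process is short somewhere: P9 on R0; P1 on R2; P5 on R1, R3; P4 on R3; P6 on R1.
After a pretend grant, a maximal execution: P7, P8 — then nothing else fits. Walking it through:
  pool = (3, 2, 2, 1)
  P7: need (3, 2, 1, 0) fits (3, 2, 2, 1); releases (1, 3, 1, 0), pool now (4, 5, 3, 1)
  P8: need (3, 3, 3, 0) fits (4, 5, 3, 1); releases (1, 0, 0, 0), pool now (5, 5, 3, 1)
  blocked: P9 wants (4, 6, 3, 0), pool (5, 5, 3, 1) — not enough R0
  blocked: P1 wants (6, 3, 3, 1), pool (5, 5, 3, 1) — not enough R2
  blocked: P5 wants (1, 1, 4, 2), pool (5, 5, 3, 1) — not enough R1 and R3
  blocked: P4 wants (2, 3, 1, 2), pool (5, 5, 3, 1) — not enough R3
  blocked: P6 wants (2, 5, 4, 1), pool (5, 5, 3, 1) — not enough R1
Post-grant, the permanently blocked set is P9, P1, P5, P4 and P6.


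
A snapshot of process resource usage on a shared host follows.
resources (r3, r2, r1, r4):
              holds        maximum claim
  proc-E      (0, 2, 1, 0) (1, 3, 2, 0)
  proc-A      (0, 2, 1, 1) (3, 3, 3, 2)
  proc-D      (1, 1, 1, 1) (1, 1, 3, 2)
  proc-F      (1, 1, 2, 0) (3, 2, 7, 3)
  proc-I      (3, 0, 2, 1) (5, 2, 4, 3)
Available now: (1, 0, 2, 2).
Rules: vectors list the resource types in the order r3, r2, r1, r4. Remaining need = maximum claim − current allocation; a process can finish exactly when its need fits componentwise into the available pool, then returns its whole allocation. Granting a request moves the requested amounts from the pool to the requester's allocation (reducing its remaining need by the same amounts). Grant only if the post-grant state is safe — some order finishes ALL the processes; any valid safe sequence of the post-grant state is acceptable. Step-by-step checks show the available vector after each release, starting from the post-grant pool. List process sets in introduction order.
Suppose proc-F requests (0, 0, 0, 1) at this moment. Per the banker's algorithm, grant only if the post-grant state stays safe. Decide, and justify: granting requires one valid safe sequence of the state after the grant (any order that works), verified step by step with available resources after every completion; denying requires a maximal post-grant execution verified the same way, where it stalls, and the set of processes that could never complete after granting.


GRANT. The post-grant state is safe; one safe sequence: proc-D, proc-E, proc-I, proc-A, proc-F.
Key observation: after the grant the pool drops to (1, 0, 2, 1), which still lets proc-D finish first and unwind the rest.
Check on the post-grant state, step by step:
  pool = (1, 0, 2, 1)
  proc-D: need (0, 0, 2, 1) fits (1, 0, 2, 1); releases (1, 1, 1, 1), pool now (2, 1, 3, 2)
  proc-E: need (1, 1, 1, 0) fits (2, 1, 3, 2); releases (0, 2, 1, 0), pool now (2, 3, 4, 2)
  proc-I: need (2, 2, 2, 2) fits (2, 3, 4, 2); releases (3, 0, 2, 1), pool now (5, 3, 6, 3)
  proc-A: need (3, 1, 2, 1) fits (5, 3, 6, 3); releases (0, 2, 1, 1), pool now (5, 5, 7, 4)
  proc-F: need (2, 1, 5, 2) fits (5, 5, 7, 4); releases (1, 1, 2, 1), pool now (6, 6, 9, 5)


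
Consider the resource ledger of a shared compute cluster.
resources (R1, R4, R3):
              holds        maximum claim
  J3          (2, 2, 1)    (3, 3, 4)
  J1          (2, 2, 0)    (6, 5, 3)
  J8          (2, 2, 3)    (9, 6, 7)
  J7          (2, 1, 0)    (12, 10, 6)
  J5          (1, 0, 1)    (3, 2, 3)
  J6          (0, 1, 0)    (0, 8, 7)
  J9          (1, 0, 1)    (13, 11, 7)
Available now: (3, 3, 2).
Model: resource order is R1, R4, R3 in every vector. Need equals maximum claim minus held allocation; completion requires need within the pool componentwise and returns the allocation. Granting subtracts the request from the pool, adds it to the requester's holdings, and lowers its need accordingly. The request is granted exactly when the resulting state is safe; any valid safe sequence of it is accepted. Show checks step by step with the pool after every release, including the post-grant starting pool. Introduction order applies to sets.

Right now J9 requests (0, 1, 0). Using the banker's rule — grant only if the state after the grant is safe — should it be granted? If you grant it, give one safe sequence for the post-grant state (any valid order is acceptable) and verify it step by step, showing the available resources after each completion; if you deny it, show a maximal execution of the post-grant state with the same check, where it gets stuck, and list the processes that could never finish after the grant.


GRANT. The post-grant state is safe; one safe sequence: J5, J3, J1, J8, J6, J7, J9.
Key observation: after the grant the pool drops to (3, 2, 2), which still lets J5 finish first and unwind the rest.
Verifying the post-grant state step by step:
  pool = (3, 2, 2)
  J5 needs (2, 2, 2) <= (3, 2, 2) -> finishes; pool += (1, 0, 1) = (4, 2, 3)
  J3 needs (1, 1, 3) <= (4, 2, 3) -> finishes; pool += (2, 2, 1) = (6, 4, 4)
  J1 needs (4, 3, 3) <= (6, 4, 4) -> finishes; pool += (2, 2, 0) = (8, 6, 4)
  J8 needs (7, 4, 4) <= (8, 6, 4) -> finishes; pool += (2, 2, 3) = (10, 8, 7)
  J6 needs (0, 7, 7) <= (10, 8, 7) -> finishes; pool += (0, 1, 0) = (10, 9, 7)
  J7 needs (10, 9, 6) <= (10, 9, 7) -> finishes; pool += (2, 1, 0) = (12, 10, 7)
  J9 needs (12, 10, 6) <= (12, 10, 7) -> finishes; pool += (1, 1, 1) = (13, 11, 8)


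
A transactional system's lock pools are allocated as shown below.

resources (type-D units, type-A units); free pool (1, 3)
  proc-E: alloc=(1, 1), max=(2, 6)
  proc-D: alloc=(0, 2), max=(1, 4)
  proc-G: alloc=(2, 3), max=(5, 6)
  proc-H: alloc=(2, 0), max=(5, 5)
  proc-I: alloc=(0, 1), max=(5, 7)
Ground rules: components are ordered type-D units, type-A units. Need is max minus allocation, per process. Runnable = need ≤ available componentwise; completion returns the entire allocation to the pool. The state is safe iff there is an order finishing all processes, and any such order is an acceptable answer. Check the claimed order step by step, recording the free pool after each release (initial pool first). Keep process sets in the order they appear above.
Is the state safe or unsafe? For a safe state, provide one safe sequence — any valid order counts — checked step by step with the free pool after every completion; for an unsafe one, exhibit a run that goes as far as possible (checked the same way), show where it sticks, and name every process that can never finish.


UNSAFE — no complete ordering exists.
Key observation: type-D units is the bottleneck — with proc-D, proc-E done the pool holds (2, 6), short of every remaining need.
A maximal execution: proc-D, proc-E — then nothing else fits. Walking it through:
  pool = (1, 3)
  proc-D needs (1, 2) <= (1, 3) -> finishes; pool += (0, 2) = (1, 5)
  proc-E needs (1, 5) <= (1, 5) -> finishes; pool += (1, 1) = (2, 6)
  proc-G cannot run: need (3, 3) vs free (2, 6) (insufficient type-D units)
  proc-H cannot run: need (3, 5) vs free (2, 6) (insufficient type-D units)
  proc-I cannot run: need (5, 6) vs free (2, 6) (insufficient type-D units)
Processes that can never finish: proc-G, proc-H and proc-I.


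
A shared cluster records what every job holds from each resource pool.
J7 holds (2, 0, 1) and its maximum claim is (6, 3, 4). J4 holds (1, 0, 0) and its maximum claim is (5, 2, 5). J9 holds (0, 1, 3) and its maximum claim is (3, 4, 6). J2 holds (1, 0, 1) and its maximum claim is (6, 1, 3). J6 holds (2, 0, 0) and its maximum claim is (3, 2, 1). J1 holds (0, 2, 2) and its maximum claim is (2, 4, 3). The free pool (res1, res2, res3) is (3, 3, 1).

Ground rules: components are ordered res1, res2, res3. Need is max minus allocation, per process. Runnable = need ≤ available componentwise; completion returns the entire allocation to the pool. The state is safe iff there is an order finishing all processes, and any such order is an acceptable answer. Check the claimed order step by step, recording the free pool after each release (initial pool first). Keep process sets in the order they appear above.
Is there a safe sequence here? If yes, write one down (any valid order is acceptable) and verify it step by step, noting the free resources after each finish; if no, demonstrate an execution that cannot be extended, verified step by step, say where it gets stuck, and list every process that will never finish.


SAFE. One safe sequence: J1, J6, J9, J2, J4, J7.
Key observation: at J1 the run first touches a limit — (2, 2, 1) against (3, 3, 1), exact on a resource it actually requests.
Verifying each step:
  pool = (3, 3, 1)
  J1: need (2, 2, 1) fits (3, 3, 1); releases (0, 2, 2), pool now (3, 5, 3)
  J6: need (1, 2, 1) fits (3, 5, 3); releases (2, 0, 0), pool now (5, 5, 3)
  J9: need (3, 3, 3) fits (5, 5, 3); releases (0, 1, 3), pool now (5, 6, 6)
  J2: need (5, 1, 2) fits (5, 6, 6); releases (1, 0, 1), pool now (6, 6, 7)
  J4: need (4, 2, 5) fits (6, 6, 7); releases (1, 0, 0), pool now (7, 6, 7)
  J7: need (4, 3, 3) fits (7, 6, 7); releases (2, 0, 1), pool now (9, 6, 8)


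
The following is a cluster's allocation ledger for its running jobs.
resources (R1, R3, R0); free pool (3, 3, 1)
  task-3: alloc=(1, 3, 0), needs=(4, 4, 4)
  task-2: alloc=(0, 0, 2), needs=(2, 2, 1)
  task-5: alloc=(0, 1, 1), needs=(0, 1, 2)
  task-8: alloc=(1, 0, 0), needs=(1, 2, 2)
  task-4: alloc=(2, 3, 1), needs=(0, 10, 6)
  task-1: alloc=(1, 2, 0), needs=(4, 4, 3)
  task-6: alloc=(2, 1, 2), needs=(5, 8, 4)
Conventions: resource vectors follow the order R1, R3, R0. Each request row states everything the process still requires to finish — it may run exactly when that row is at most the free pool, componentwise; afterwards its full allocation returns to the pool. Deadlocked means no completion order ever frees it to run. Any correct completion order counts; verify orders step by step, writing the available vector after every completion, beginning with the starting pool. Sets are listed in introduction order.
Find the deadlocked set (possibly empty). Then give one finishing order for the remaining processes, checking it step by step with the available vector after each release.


The deadlocked set is empty.
Key observation: the pool covers task-2 at once, and every later process fits after earlier releases.
The rest can finish in the order task-2, task-5, task-8, task-1, task-3, task-6, task-4. Walking it through:
  pool = (3, 3, 1)
  run task-2 (needs (2, 2, 1), free (3, 3, 1)); after release of (0, 0, 2) the pool is (3, 3, 3)
  run task-5 (needs (0, 1, 2), free (3, 3, 3)); after release of (0, 1, 1) the pool is (3, 4, 4)
  run task-8 (needs (1, 2, 2), free (3, 4, 4)); after release of (1, 0, 0) the pool is (4, 4, 4)
  run task-1 (needs (4, 4, 3), free (4, 4, 4)); after release of (1, 2, 0) the pool is (5, 6, 4)
  run task-3 (needs (4, 4, 4), free (5, 6, 4)); after release of (1, 3, 0) the pool is (6, 9, 4)
  run task-6 (needs (5, 8, 4), free (6, 9, 4)); after release of (2, 1, 2) the pool is (8, 10, 6)
  run task-4 (needs (0, 10, 6), free (8, 10, 6)); after release of (2, 3, 1) the pool is (10, 13, 7)


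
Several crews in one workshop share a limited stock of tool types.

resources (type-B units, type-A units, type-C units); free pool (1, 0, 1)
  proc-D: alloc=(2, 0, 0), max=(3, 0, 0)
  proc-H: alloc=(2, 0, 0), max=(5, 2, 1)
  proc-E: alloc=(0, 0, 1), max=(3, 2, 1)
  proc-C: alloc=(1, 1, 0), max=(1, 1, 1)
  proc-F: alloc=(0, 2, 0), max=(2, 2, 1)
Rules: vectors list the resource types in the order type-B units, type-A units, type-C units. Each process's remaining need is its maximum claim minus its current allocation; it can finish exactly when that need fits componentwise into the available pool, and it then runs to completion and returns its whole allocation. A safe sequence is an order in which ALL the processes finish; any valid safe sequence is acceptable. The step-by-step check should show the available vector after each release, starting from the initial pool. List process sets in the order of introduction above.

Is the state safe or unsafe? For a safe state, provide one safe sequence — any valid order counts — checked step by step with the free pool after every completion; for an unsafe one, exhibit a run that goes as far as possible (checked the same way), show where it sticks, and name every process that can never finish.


The state is SAFE; one workable sequence: proc-D, proc-C, proc-F, proc-E, proc-H.
Key observation: proc-D marks the first exact bind of the order: its need (1, 0, 0) fits the free (1, 0, 1) with zero slack on a requested resource.
Walking it through:
  pool = (1, 0, 1)
  proc-D: need (1, 0, 0) fits (1, 0, 1); releases (2, 0, 0), pool now (3, 0, 1)
  proc-C: need (0, 0, 1) fits (3, 0, 1); releases (1, 1, 0), pool now (4, 1, 1)
  proc-F: need (2, 0, 1) fits (4, 1, 1); releases (0, 2, 0), pool now (4, 3, 1)
  proc-E: need (3, 2, 0) fits (4, 3, 1); releases (0, 0, 1), pool now (4, 3, 2)
  proc-H: need (3, 2, 1) fits (4, 3, 2); releases (2, 0, 0), pool now (6, 3, 2)


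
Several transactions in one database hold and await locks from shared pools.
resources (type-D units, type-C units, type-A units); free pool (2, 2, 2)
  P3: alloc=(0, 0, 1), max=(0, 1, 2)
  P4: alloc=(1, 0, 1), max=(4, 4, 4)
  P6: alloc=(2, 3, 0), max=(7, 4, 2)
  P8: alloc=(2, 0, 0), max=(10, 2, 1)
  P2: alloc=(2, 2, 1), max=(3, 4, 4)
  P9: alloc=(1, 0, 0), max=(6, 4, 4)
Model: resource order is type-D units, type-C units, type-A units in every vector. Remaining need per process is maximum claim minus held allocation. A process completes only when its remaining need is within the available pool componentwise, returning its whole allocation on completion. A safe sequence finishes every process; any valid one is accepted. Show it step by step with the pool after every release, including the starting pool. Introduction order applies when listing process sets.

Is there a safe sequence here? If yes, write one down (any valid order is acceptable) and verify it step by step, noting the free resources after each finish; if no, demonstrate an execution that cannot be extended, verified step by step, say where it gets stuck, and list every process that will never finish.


SAFE — a valid safe sequence is P3, P2, P4, P6, P9, P8.
Key observation: the order's first zero-slack moment is P2 ((1, 2, 3) needed, (2, 2, 3) free — a requested resource with nothing to spare).
Check, step by step:
  pool = (2, 2, 2)
  P3 needs (0, 1, 1) <= (2, 2, 2) -> finishes; pool += (0, 0, 1) = (2, 2, 3)
  P2 needs (1, 2, 3) <= (2, 2, 3) -> finishes; pool += (2, 2, 1) = (4, 4, 4)
  P4 needs (3, 4, 3) <= (4, 4, 4) -> finishes; pool += (1, 0, 1) = (5, 4, 5)
  P6 needs (5, 1, 2) <= (5, 4, 5) -> finishes; pool += (2, 3, 0) = (7, 7, 5)
  P9 needs (5, 4, 4) <= (7, 7, 5) -> finishes; pool += (1, 0, 0) = (8, 7, 5)
  P8 needs (8, 2, 1) <= (8, 7, 5) -> finishes; pool += (2, 0, 0) = (10, 7, 5)


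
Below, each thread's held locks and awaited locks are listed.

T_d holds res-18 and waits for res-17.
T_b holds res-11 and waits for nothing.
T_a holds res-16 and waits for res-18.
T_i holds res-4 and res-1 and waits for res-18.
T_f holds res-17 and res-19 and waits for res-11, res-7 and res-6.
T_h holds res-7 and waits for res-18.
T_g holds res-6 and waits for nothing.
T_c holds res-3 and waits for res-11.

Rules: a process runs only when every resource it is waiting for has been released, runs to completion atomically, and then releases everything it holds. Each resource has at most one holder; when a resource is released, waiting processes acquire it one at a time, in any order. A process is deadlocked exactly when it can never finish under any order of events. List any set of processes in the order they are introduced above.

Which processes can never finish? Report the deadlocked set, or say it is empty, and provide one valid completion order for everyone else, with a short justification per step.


Deadlocked: T_d, T_a, T_i, T_f and T_h.
Key observation: the wait chain closes on itself along T_d -> T_f -> T_h -> T_d; T_a and T_i wait into the deadlock from upstream.
A valid finishing order for the others: T_g, T_b, T_c.
Verifying each step:
  T_g waits on nothing -> runs at once and releases res-6
  T_b waits on nothing -> runs at once and releases res-11
  T_c waits on res-11 — all released -> runs and releases res-3


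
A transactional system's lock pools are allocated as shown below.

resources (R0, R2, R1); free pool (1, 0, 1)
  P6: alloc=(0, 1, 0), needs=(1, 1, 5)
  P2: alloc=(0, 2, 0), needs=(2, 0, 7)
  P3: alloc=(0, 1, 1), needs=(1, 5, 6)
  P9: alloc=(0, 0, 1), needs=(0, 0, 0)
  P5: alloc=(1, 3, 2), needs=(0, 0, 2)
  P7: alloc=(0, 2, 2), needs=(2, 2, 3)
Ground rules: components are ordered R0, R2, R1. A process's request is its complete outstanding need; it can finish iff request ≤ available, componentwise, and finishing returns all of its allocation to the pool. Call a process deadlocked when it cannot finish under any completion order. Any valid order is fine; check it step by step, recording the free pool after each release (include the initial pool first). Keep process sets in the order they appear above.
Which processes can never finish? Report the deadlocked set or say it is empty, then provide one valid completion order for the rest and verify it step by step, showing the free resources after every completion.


No process is deadlocked.
Key observation: the pool covers P9 at once, and every later process fits after earlier releases.
A valid finishing order for the others: P9, P5, P7, P3, P2, P6. Check, step by step:
  pool = (1, 0, 1)
  run P9 (needs (0, 0, 0), free (1, 0, 1)); after release of (0, 0, 1) the pool is (1, 0, 2)
  run P5 (needs (0, 0, 2), free (1, 0, 2)); after release of (1, 3, 2) the pool is (2, 3, 4)
  run P7 (needs (2, 2, 3), free (2, 3, 4)); after release of (0, 2, 2) the pool is (2, 5, 6)
  run P3 (needs (1, 5, 6), free (2, 5, 6)); after release of (0, 1, 1) the pool is (2, 6, 7)
  run P2 (needs (2, 0, 7), free (2, 6, 7)); after release of (0, 2, 0) the pool is (2, 8, 7)
  run P6 (needs (1, 1, 5), free (2, 8, 7)); after release of (0, 1, 0) the pool is (2, 9, 7)


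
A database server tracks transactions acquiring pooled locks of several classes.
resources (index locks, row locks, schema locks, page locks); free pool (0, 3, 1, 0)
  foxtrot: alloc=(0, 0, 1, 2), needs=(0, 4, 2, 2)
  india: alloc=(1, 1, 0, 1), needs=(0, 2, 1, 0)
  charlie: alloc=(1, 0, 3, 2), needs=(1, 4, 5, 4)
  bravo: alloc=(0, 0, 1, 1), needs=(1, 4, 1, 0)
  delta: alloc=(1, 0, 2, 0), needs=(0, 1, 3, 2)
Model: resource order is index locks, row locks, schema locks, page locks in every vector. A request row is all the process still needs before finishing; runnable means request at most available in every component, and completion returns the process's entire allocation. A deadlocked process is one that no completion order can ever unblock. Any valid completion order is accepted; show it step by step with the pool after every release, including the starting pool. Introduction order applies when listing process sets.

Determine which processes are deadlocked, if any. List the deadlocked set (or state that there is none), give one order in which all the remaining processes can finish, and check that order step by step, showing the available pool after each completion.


No process is deadlocked.
Key observation: no deadlock: india fits now, and the freed resources carry the rest through.
The rest can finish in the order india, bravo, foxtrot, delta, charlie. Verifying each step:
  pool = (0, 3, 1, 0)
  india needs (0, 2, 1, 0) <= (0, 3, 1, 0) -> finishes; pool += (1, 1, 0, 1) = (1, 4, 1, 1)
  bravo needs (1, 4, 1, 0) <= (1, 4, 1, 1) -> finishes; pool += (0, 0, 1, 1) = (1, 4, 2, 2)
  foxtrot needs (0, 4, 2, 2) <= (1, 4, 2, 2) -> finishes; pool += (0, 0, 1, 2) = (1, 4, 3, 4)
  delta needs (0, 1, 3, 2) <= (1, 4, 3, 4) -> finishes; pool += (1, 0, 2, 0) = (2, 4, 5, 4)
  charlie needs (1, 4, 5, 4) <= (2, 4, 5, 4) -> finishes; pool += (1, 0, 3, 2) = (3, 4, 8, 6)


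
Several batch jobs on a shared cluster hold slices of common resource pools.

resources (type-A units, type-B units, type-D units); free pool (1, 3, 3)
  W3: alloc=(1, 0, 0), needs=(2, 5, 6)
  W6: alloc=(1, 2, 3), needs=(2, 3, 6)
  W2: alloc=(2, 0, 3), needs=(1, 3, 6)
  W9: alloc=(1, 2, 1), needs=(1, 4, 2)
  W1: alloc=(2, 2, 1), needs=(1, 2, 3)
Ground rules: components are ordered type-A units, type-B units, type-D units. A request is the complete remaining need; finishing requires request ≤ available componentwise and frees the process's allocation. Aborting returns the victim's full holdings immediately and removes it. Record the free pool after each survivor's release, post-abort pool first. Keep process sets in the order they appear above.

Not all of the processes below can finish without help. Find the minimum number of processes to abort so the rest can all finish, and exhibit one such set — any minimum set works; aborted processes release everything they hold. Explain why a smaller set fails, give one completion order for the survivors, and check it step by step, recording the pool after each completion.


Abort W6.
Key observation: the deadlocked W3 becomes finishable only because W6 released (1, 2, 3); it completes at step 3 below.
Why nothing smaller works: aborting no one leaves the state deadlocked as given.
Survivors finish in the order: W1, W9, W3, W2. Check, step by step (pool after the aborts first):
  pool = (2, 5, 6)
  run W1 (needs (1, 2, 3), free (2, 5, 6)); after release of (2, 2, 1) the pool is (4, 7, 7)
  run W9 (needs (1, 4, 2), free (4, 7, 7)); after release of (1, 2, 1) the pool is (5, 9, 8)
  run W3 (needs (2, 5, 6), free (5, 9, 8)); after release of (1, 0, 0) the pool is (6, 9, 8)
  run W2 (needs (1, 3, 6), free (6, 9, 8)); after release of (2, 0, 3) the pool is (8, 9, 11)


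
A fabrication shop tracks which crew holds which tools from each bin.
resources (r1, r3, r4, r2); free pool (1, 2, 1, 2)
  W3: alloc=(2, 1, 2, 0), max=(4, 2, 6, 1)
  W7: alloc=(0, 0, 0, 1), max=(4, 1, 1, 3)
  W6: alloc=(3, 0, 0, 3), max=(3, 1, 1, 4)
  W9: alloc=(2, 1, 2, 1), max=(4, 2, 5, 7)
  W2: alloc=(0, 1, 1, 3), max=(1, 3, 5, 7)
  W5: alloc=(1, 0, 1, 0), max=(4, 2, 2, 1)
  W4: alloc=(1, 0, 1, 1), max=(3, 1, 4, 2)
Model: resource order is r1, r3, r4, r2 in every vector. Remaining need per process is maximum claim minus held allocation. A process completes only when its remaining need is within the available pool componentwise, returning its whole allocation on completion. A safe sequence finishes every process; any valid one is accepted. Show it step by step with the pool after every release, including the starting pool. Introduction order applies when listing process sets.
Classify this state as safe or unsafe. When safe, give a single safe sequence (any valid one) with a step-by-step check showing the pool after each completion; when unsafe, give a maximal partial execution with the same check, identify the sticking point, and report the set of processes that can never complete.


The state is UNSAFE.
Key observation: even finishing W6, W5, W7 leaves just (5, 2, 2, 6) free — too little r4 for any of the remaining processes.
Going as far as possible: W6, W5, W7; after that, nothing fits. Walking it through:
  pool = (1, 2, 1, 2)
  W6 needs (0, 1, 1, 1) <= (1, 2, 1, 2) -> finishes; pool += (3, 0, 0, 3) = (4, 2, 1, 5)
  W5 needs (3, 2, 1, 1) <= (4, 2, 1, 5) -> finishes; pool += (1, 0, 1, 0) = (5, 2, 2, 5)
  W7 needs (4, 1, 1, 2) <= (5, 2, 2, 5) -> finishes; pool += (0, 0, 0, 1) = (5, 2, 2, 6)
  W3 cannot run: need (2, 1, 4, 1) vs free (5, 2, 2, 6) (insufficient r4)
  W9 cannot run: need (2, 1, 3, 6) vs free (5, 2, 2, 6) (insufficient r4)
  W2 cannot run: need (1, 2, 4, 4) vs free (5, 2, 2, 6) (insufficient r4)
  W4 cannot run: need (2, 1, 3, 1) vs free (5, 2, 2, 6) (insufficient r4)
Never able to finish: W3, W9, W2 and W4.


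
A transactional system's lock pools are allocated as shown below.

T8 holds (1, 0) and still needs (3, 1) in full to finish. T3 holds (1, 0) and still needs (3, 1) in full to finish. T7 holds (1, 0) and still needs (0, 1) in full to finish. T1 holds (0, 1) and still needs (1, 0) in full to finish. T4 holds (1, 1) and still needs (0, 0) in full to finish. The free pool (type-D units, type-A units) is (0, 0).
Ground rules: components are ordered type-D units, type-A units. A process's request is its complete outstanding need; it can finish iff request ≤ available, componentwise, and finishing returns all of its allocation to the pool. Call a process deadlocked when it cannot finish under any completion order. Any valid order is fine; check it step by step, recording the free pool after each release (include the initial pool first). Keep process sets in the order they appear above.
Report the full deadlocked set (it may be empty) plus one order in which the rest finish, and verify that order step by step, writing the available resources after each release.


Deadlocked: T8 and T3.
Key observation: type-D units is the bottleneck — with T4, T1, T7 done the pool holds (2, 2), short of every remaining need.
One completion order for the rest: T4, T1, T7. Step-by-step check:
  pool = (0, 0)
  T4: need (0, 0) fits (0, 0); releases (1, 1), pool now (1, 1)
  T1: need (1, 0) fits (1, 1); releases (0, 1), pool now (1, 2)
  T7: need (0, 1) fits (1, 2); releases (1, 0), pool now (2, 2)
The stuck group stays short no matter what:
  T8 cannot run: need (3, 1) vs free (2, 2) (insufficient type-D units)
  T3 cannot run: need (3, 1) vs free (2, 2) (insufficient type-D units)


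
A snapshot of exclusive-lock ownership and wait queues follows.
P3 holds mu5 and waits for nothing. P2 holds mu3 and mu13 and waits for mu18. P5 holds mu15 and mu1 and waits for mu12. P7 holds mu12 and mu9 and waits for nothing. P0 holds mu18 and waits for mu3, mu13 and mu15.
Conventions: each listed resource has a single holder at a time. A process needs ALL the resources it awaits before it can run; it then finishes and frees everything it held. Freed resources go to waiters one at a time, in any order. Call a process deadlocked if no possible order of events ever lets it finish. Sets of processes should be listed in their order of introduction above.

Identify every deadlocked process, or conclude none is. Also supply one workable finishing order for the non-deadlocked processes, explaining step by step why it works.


The deadlocked set is P2 and P0.
Key observation: the loop P2 -> P0 -> P2 blocks itself forever; no other process is dragged down with it.
The rest can finish in the order P7, P5, P3.
Verifying each step:
  P7: no waits; runs immediately, freeing mu12 and mu9
  P5: everything it awaited (mu12) is free; runs, freeing mu15 and mu1
  P3: no waits; runs immediately, freeing mu5


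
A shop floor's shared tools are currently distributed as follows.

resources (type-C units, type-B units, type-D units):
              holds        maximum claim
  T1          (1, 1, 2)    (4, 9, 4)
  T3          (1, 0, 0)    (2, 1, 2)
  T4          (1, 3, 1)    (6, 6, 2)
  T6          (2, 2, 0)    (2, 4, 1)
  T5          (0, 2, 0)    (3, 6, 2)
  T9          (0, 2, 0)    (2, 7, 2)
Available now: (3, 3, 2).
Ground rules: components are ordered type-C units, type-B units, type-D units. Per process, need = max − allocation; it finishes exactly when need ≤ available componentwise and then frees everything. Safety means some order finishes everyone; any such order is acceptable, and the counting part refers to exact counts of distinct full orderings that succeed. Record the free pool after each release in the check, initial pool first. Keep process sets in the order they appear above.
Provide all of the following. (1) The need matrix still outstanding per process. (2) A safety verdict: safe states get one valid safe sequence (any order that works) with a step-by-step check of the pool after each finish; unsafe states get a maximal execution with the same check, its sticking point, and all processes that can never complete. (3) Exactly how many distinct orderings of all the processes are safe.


(1) Outstanding need per process (order type-C units, type-B units, type-D units):
  T1: (3, 8, 2)
  T3: (1, 1, 2)
  T4: (5, 3, 1)
  T6: (0, 2, 1)
  T5: (3, 4, 2)
  T9: (2, 5, 2)
(2) SAFE. One safe sequence: T6, T3, T4, T5, T9, T1.
Key observation: T3 is the earliest step where a requested resource binds exactly: need (1, 1, 2), pool (5, 5, 2) at its turn.
Step-by-step check:
  pool = (3, 3, 2)
  T6: need (0, 2, 1) fits (3, 3, 2); releases (2, 2, 0), pool now (5, 5, 2)
  T3: need (1, 1, 2) fits (5, 5, 2); releases (1, 0, 0), pool now (6, 5, 2)
  T4: need (5, 3, 1) fits (6, 5, 2); releases (1, 3, 1), pool now (7, 8, 3)
  T5: need (3, 4, 2) fits (7, 8, 3); releases (0, 2, 0), pool now (7, 10, 3)
  T9: need (2, 5, 2) fits (7, 10, 3); releases (0, 2, 0), pool now (7, 12, 3)
  T1: need (3, 8, 2) fits (7, 12, 3); releases (1, 1, 2), pool now (8, 13, 5)
(3) Exactly 84 of the possible complete orderings are safe sequences.


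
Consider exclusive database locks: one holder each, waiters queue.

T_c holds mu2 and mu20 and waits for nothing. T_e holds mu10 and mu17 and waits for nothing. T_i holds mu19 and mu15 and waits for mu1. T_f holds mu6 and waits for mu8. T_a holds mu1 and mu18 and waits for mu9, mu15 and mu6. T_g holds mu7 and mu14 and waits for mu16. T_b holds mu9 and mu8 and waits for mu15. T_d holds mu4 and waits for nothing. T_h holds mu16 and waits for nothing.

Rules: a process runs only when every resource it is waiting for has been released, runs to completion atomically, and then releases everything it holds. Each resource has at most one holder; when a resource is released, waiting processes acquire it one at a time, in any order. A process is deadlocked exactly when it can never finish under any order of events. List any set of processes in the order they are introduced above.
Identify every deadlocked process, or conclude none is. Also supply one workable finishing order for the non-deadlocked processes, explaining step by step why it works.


Deadlocked set: T_i, T_f, T_a and T_b.
Key observation: the cycle T_i -> T_a -> T_i can never break — each member waits on the next; T_f and T_b are caught in further circular waits.
The rest can finish in the order T_h, T_c, T_g, T_d, T_e.
Walking it through:
  T_h waits on nothing -> runs at once and releases mu16
  T_c waits on nothing -> runs at once and releases mu2 and mu20
  T_g: everything it awaited (mu16) is free; runs, freeing mu7 and mu14
  T_d waits on nothing -> runs at once and releases mu4
  T_e waits on nothing -> runs at once and releases mu10 and mu17


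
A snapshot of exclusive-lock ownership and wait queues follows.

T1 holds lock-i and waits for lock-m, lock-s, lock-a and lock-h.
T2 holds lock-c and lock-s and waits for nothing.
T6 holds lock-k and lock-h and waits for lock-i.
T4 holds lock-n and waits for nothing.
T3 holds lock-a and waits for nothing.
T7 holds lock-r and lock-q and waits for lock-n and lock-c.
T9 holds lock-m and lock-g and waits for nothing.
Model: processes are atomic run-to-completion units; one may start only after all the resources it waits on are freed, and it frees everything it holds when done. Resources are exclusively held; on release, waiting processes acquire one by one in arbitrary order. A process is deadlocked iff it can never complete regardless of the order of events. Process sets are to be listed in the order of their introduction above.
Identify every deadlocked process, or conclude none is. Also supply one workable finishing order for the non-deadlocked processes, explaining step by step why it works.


The deadlocked set is T1 and T6.
Key observation: the loop T1 -> T6 -> T1 blocks itself forever; no other process is dragged down with it.
A valid finishing order for the others: T3, T4, T9, T2, T7.
Step-by-step check:
  run T3 (it waits on nothing); releases lock-a
  run T4 (it waits on nothing); releases lock-n
  run T9 (it waits on nothing); releases lock-m and lock-g
  run T2 (it waits on nothing); releases lock-c and lock-s
  T7: everything it awaited (lock-n and lock-c) is free; runs, freeing lock-r and lock-q


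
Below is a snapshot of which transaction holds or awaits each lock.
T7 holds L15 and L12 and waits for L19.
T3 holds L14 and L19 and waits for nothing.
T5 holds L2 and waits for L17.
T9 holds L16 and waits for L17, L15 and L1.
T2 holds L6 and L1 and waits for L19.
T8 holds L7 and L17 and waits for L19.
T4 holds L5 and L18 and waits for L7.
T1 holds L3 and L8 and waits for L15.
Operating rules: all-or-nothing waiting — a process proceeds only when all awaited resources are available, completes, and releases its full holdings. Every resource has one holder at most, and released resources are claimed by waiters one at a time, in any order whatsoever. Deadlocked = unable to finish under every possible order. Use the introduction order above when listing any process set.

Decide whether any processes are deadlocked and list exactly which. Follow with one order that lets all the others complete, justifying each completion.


The deadlocked set is empty.
Key observation: the wait relation is loop-free; peeling off processes with no waits unwinds the whole state.
The rest can finish in the order T3, T8, T4, T5, T2, T7, T1, T9.
Check, step by step:
  T3: no waits; runs immediately, freeing L14 and L19
  T8 waits on L19 — all released -> runs and releases L7 and L17
  T4 waits on L7 — all released -> runs and releases L5 and L18
  T5 waits on L17 — all released -> runs and releases L2
  T2 waits on L19 — all released -> runs and releases L6 and L1
  T7 waits on L19 — all released -> runs and releases L15 and L12
  T1 waits on L15 — all released -> runs and releases L3 and L8
  T9 waits on L17, L15 and L1 — all released -> runs and releases L16


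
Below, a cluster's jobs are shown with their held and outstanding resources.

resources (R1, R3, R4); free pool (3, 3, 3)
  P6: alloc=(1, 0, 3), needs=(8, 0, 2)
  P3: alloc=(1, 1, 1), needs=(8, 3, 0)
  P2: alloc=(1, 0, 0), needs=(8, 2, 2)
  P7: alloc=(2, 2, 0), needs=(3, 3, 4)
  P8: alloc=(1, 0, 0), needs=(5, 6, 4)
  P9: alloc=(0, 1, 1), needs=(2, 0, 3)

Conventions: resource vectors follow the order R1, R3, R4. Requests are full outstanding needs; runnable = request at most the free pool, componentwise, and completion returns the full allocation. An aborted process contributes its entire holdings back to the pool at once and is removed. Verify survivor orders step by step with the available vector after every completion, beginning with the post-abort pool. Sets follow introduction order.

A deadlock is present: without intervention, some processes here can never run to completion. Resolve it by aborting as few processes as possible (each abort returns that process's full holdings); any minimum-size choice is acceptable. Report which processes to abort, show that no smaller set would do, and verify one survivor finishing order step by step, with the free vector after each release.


Minimum abort set: P6 and P3.
Key observation: P2 could never have finished before the abort; with (2, 1, 4) returned by P6 and P3, it fits at step 4.
No one abort is enough; case by case: P6 alone leaves P3 blocked (short on R1); P3 alone leaves P6 blocked (short on R1); P2 alone leaves P6 blocked (short on R1); P7 alone leaves P6 blocked (short on R1); P8 alone leaves P6 blocked (short on R1); P9 alone leaves P6 blocked (short on R1).
The survivors complete as P9, P7, P8, P2. Verifying each step (starting from the post-abort pool):
  pool = (5, 4, 7)
  P9: need (2, 0, 3) fits (5, 4, 7); releases (0, 1, 1), pool now (5, 5, 8)
  P7: need (3, 3, 4) fits (5, 5, 8); releases (2, 2, 0), pool now (7, 7, 8)
  P8: need (5, 6, 4) fits (7, 7, 8); releases (1, 0, 0), pool now (8, 7, 8)
  P2: need (8, 2, 2) fits (8, 7, 8); releases (1, 0, 0), pool now (9, 7, 8)


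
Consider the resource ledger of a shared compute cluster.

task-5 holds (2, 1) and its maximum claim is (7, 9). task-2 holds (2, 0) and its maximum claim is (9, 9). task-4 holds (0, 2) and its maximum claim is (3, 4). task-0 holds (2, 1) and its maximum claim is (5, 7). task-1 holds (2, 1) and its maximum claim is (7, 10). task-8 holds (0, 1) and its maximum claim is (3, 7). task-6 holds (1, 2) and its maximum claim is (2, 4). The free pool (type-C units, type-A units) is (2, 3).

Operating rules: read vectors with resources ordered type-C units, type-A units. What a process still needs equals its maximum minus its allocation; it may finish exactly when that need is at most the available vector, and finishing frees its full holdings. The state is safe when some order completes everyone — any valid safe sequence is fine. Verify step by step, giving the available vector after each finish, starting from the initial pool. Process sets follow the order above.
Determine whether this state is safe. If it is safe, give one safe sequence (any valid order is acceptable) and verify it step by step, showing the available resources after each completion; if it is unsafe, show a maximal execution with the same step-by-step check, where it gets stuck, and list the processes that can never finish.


SAFE. One safe sequence: task-6, task-4, task-0, task-5, task-1, task-2, task-8.
Key observation: the order's first zero-slack moment is task-4 ((3, 2) needed, (3, 5) free — a requested resource with nothing to spare).
Verifying each step:
  pool = (2, 3)
  run task-6 (needs (1, 2), free (2, 3)); after release of (1, 2) the pool is (3, 5)
  run task-4 (needs (3, 2), free (3, 5)); after release of (0, 2) the pool is (3, 7)
  run task-0 (needs (3, 6), free (3, 7)); after release of (2, 1) the pool is (5, 8)
  run task-5 (needs (5, 8), free (5, 8)); after release of (2, 1) the pool is (7, 9)
  run task-1 (needs (5, 9), free (7, 9)); after release of (2, 1) the pool is (9, 10)
  run task-2 (needs (7, 9), free (9, 10)); after release of (2, 0) the pool is (11, 10)
  run task-8 (needs (3, 6), free (11, 10)); after release of (0, 1) the pool is (11, 11)


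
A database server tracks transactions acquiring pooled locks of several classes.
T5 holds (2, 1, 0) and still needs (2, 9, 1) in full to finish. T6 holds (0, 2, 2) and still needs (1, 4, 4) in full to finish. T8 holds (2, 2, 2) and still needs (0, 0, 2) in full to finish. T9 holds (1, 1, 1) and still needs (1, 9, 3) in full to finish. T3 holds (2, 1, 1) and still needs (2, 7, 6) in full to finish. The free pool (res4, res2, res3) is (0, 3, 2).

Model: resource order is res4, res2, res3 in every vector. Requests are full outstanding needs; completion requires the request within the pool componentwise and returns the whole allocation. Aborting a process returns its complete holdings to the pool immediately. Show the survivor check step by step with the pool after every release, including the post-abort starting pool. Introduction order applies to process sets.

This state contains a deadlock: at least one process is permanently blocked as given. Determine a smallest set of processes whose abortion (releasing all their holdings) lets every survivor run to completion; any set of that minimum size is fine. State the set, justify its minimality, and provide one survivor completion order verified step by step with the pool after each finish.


The answer: abort T5.
Key observation: no ordering could ever have run T9 before the abort of T5; with (2, 1, 0) back in the pool it fits at step 4.
No smaller set exists: with zero aborts the deadlock remains.
Survivors finish in the order: T8, T6, T3, T9. Verifying each step (pool after the aborts first):
  pool = (2, 4, 2)
  run T8 (needs (0, 0, 2), free (2, 4, 2)); after release of (2, 2, 2) the pool is (4, 6, 4)
  run T6 (needs (1, 4, 4), free (4, 6, 4)); after release of (0, 2, 2) the pool is (4, 8, 6)
  run T3 (needs (2, 7, 6), free (4, 8, 6)); after release of (2, 1, 1) the pool is (6, 9, 7)
  run T9 (needs (1, 9, 3), free (6, 9, 7)); after release of (1, 1, 1) the pool is (7, 10, 8)
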